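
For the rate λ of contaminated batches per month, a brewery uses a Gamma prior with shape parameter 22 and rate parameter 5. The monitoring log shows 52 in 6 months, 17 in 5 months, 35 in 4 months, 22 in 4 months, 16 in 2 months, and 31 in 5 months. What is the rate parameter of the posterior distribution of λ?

31

Total count: 52 + 17 + 35 + 22 + 16 + 31 = 173.
Total exposure: 6 + 5 + 4 + 4 + 2 + 5 = 26 months.
Posterior: α' = 22 + 173 = 195, β' = 5 + 26 = 31.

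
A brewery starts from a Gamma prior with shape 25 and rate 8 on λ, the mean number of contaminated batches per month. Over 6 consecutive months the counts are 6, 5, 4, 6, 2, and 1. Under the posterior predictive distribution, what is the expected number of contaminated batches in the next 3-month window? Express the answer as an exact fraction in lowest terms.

21/2

Total count: 6 + 5 + 4 + 6 + 2 + 1 = 24.
Total exposure: 6 months.
The Gamma prior is conjugate for the Poisson rate, so λ | data ~ Gamma(25+24, 8+6) = Gamma(49, 14).
Predictive mean over a 3-month window = T·E[λ|data] = 3·49/14 = 21/2.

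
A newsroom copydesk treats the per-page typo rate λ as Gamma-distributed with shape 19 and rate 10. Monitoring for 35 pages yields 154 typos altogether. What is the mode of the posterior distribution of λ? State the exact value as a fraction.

172/45

Total count 154 over total exposure 35 pages.
Posterior: α' = 19 + 154 = 173, β' = 10 + 35 = 45.
Posterior mode = (α'−1)/β' = 172/45.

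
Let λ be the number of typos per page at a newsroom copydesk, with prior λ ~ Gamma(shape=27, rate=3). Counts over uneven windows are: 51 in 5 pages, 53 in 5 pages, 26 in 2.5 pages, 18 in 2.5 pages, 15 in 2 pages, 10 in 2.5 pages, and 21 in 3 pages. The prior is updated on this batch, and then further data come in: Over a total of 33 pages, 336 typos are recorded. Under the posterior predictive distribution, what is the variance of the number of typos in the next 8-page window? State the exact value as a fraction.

1185296/13689

Total count: 51 + 53 + 26 + 18 + 15 + 10 + 21 = 194.
Total exposure: 5 + 5 + 2.5 + 2.5 + 2 + 2.5 + 3 = 22.5 pages.
After the first batch: Gamma(27 + 194, 3 + 22.5) = Gamma(221, 51/2).
Total count 336 over total exposure 33 pages.
After the second batch: Gamma(221 + 336, 51/2 + 33) = Gamma(557, 117/2).
The posterior predictive for a window of length T is Negative Binomial with variance T·α'·(β'+T)/β'² = 8·557·(133/2)/(13689/4) = 1185296/13689.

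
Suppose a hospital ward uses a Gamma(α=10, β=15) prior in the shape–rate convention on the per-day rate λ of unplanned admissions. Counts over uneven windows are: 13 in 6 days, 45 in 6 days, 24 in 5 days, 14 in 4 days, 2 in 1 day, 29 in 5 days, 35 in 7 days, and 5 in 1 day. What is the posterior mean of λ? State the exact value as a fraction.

177/50

Total count: 13 + 45 + 24 + 14 + 2 + 29 + 35 + 5 = 167.
Total exposure: 6 + 6 + 5 + 4 + 1 + 5 + 7 + 1 = 35 days.
Posterior: α' = 10 + 167 = 177, β' = 15 + 35 = 50.
Posterior mean = α'/β' = 177/50.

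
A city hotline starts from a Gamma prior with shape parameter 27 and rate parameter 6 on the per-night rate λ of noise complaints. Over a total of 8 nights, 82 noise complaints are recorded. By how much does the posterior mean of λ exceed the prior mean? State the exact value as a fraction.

23/7

Total count 82 over total exposure 8 nights.
By Gamma–Poisson conjugacy, the posterior is Gamma(α + Σx, β + Σt) = Gamma(27 + 82, 6 + 8) = Gamma(109, 14).
Posterior mean = 109/14 = 109/14; prior mean = 27/6 = 9/2. Difference = 109/14 − 9/2 = 23/7.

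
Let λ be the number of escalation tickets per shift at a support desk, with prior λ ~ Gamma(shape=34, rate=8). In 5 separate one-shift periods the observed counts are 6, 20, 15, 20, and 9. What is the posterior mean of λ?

Total count: 6 + 20 + 15 + 20 + 9 = 70.
Total exposure: 5 shifts.
Posterior: α' = 34 + 70 = 104, β' = 8 + 5 = 13.
Posterior mean = α'/β' = 104/13 = 8.

8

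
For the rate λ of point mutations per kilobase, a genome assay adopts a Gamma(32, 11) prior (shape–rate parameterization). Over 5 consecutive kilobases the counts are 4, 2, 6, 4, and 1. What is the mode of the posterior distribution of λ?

3

Total count: 4 + 2 + 6 + 4 + 1 = 17.
Total exposure: 5 kilobases.
Conjugate update: add total count to the shape and total exposure to the rate, giving Gamma(49, 16).
Posterior mode = (α'−1)/β' = 48/16 = 3.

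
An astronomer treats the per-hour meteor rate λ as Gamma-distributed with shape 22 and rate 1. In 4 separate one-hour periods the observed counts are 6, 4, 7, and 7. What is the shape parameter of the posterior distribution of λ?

46

Total count: 6 + 4 + 7 + 7 = 24.
Total exposure: 4 hours.
Conjugate update: add total count to the shape and total exposure to the rate, giving Gamma(46, 5).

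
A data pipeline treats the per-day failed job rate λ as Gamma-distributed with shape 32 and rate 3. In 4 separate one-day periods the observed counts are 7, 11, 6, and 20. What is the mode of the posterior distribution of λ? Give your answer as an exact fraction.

Total count: 7 + 11 + 6 + 20 = 44.
Total exposure: 4 days.
The Gamma prior is conjugate for the Poisson rate, so λ | data ~ Gamma(32+44, 3+4) = Gamma(76, 7).
Posterior mode = (α'−1)/β' = 75/7.

75/7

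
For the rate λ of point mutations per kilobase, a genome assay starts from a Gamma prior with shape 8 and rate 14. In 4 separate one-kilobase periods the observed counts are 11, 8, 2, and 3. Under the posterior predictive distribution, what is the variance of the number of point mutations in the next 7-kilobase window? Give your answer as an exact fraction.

1400/81

Total count: 11 + 8 + 2 + 3 = 24.
Total exposure: 4 kilobases.
Gamma(α, β) with Poisson data over total exposure Σt gives posterior Gamma(α+Σx, β+Σt) = Gamma(32, 18).
The posterior predictive for a window of length T is Negative Binomial with variance T·α'·(β'+T)/β'² = 7·32·25/324 = 1400/81.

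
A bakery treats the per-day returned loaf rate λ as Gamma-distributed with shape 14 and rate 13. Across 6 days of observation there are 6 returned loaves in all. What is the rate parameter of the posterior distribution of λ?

19

Total count 6 over total exposure 6 days.
By Gamma–Poisson conjugacy, the posterior is Gamma(α + Σx, β + Σt) = Gamma(14 + 6, 13 + 6) = Gamma(20, 19).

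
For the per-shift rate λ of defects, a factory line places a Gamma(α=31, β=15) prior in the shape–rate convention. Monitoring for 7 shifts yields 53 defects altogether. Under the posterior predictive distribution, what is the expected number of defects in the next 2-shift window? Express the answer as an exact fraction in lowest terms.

Total count 53 over total exposure 7 shifts.
By Gamma–Poisson conjugacy, the posterior is Gamma(α + Σx, β + Σt) = Gamma(31 + 53, 15 + 7) = Gamma(84, 22).
Predictive mean over a 2-shift window = T·E[λ|data] = 2·84/22 = 84/11.

84/11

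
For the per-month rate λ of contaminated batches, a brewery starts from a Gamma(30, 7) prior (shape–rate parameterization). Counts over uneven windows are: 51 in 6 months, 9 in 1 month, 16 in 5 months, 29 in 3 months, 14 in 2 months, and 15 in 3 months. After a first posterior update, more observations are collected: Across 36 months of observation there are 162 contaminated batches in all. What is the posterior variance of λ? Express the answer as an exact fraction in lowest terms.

326/3969

Total count: 51 + 9 + 16 + 29 + 14 + 15 = 134.
Total exposure: 6 + 1 + 5 + 3 + 2 + 3 = 20 months.
After the first batch: Gamma(30 + 134, 7 + 20) = Gamma(164, 27).
Total count 162 over total exposure 36 months.
After the second batch: Gamma(164 + 162, 27 + 36) = Gamma(326, 63).
Posterior variance = α'/β'² = 326/3969.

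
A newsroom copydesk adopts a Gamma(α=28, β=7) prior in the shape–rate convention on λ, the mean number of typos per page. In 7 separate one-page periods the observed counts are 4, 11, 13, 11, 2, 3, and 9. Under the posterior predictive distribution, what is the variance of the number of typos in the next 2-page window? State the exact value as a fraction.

648/49

Total count: 4 + 11 + 13 + 11 + 2 + 3 + 9 = 53.
Total exposure: 7 pages.
Gamma(α, β) with Poisson data over total exposure Σt gives posterior Gamma(α+Σx, β+Σt) = Gamma(81, 14).
The posterior predictive for a window of length T is Negative Binomial with variance T·α'·(β'+T)/β'² = 2·81·16/196 = 648/49.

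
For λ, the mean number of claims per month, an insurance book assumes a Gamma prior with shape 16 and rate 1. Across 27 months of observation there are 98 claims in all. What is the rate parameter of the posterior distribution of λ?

28

Total count 98 over total exposure 27 months.
By Gamma–Poisson conjugacy, the posterior is Gamma(α + Σx, β + Σt) = Gamma(16 + 98, 1 + 27) = Gamma(114, 28).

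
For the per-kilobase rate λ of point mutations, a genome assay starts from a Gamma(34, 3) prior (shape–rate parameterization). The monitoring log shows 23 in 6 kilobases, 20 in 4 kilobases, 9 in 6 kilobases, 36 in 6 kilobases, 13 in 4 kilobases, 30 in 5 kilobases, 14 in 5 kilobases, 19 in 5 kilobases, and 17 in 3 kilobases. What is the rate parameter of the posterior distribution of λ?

Total count: 23 + 20 + 9 + 36 + 13 + 30 + 14 + 19 + 17 = 181.
Total exposure: 6 + 4 + 6 + 6 + 4 + 5 + 5 + 5 + 3 = 44 kilobases.
The Gamma prior is conjugate for the Poisson rate, so λ | data ~ Gamma(34+181, 3+44) = Gamma(215, 47).

47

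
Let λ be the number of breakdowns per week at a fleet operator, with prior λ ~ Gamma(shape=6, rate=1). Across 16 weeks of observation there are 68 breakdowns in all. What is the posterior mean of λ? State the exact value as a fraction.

Total count 68 over total exposure 16 weeks.
Posterior: α' = 6 + 68 = 74, β' = 1 + 16 = 17.
Posterior mean = α'/β' = 74/17.

74/17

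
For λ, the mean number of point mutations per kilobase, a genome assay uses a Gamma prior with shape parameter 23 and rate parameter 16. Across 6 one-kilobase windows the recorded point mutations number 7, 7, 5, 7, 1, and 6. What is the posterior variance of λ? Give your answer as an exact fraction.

14/121

Total count: 7 + 7 + 5 + 7 + 1 + 6 = 33.
Total exposure: 6 kilobases.
Posterior: α' = 23 + 33 = 56, β' = 16 + 6 = 22.
Posterior variance = α'/β'² = 56/484 = 14/121.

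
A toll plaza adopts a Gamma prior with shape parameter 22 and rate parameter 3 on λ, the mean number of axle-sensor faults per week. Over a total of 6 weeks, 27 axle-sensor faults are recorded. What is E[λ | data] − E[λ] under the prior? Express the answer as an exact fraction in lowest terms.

Total count 27 over total exposure 6 weeks.
Gamma(α, β) with Poisson data over total exposure Σt gives posterior Gamma(α+Σx, β+Σt) = Gamma(49, 9).
Posterior mean = 49/9 = 49/9; prior mean = 22/3 = 22/3. Difference = 49/9 − 22/3 = -17/9.

-17/9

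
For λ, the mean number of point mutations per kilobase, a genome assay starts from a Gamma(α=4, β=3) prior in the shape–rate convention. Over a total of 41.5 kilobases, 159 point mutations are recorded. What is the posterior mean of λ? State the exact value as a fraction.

326/89

Total count 159 over total exposure 41.5 kilobases.
Posterior: α' = 4 + 159 = 163, β' = 3 + 41.5 = 89/2.
Posterior mean = α'/β' = 163/(89/2) = 326/89.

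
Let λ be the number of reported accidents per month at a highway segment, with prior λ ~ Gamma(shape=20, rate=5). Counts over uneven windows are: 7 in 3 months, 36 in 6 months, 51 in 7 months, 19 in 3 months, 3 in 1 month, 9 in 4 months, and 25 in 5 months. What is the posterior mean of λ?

5

Total count: 7 + 36 + 51 + 19 + 3 + 9 + 25 = 150.
Total exposure: 3 + 6 + 7 + 3 + 1 + 4 + 5 = 29 months.
The Gamma prior is conjugate for the Poisson rate, so λ | data ~ Gamma(20+150, 5+29) = Gamma(170, 34).
Posterior mean = α'/β' = 170/34 = 5.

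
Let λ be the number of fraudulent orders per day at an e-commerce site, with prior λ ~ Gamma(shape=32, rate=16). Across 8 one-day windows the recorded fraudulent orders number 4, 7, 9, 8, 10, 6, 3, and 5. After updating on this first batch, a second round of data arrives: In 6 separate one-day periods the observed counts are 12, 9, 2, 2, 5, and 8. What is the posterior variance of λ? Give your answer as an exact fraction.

61/450

Total count: 4 + 7 + 9 + 8 + 10 + 6 + 3 + 5 = 52.
Total exposure: 8 days.
After the first batch: Gamma(32 + 52, 16 + 8) = Gamma(84, 24).
Total count: 12 + 9 + 2 + 2 + 5 + 8 = 38.
Total exposure: 6 days.
After the second batch: Gamma(84 + 38, 24 + 6) = Gamma(122, 30).
Posterior variance = α'/β'² = 122/900 = 61/450.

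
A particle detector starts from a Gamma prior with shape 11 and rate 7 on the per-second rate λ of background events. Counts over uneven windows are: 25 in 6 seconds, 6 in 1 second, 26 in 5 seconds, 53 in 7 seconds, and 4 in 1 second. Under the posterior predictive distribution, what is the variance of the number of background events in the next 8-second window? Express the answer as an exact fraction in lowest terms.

Total count: 25 + 6 + 26 + 53 + 4 = 114.
Total exposure: 6 + 1 + 5 + 7 + 1 = 20 seconds.
Gamma(α, β) with Poisson data over total exposure Σt gives posterior Gamma(α+Σx, β+Σt) = Gamma(125, 27).
The posterior predictive for a window of length T is Negative Binomial with variance T·α'·(β'+T)/β'² = 8·125·35/729 = 35000/729.

35000/729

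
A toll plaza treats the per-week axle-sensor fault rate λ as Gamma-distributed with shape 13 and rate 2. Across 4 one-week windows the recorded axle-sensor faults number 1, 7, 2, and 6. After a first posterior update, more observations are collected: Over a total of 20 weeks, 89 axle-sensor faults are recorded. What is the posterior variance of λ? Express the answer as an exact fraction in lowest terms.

59/338

Total count: 1 + 7 + 2 + 6 = 16.
Total exposure: 4 weeks.
After the first batch: Gamma(13 + 16, 2 + 4) = Gamma(29, 6).
Total count 89 over total exposure 20 weeks.
After the second batch: Gamma(29 + 89, 6 + 20) = Gamma(118, 26).
Posterior variance = α'/β'² = 118/676 = 59/338.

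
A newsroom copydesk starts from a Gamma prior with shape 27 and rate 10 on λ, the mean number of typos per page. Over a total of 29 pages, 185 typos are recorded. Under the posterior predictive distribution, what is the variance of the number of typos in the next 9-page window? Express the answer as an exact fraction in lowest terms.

10176/169

Total count 185 over total exposure 29 pages.
Conjugate update: add total count to the shape and total exposure to the rate, giving Gamma(212, 39).
The posterior predictive for a window of length T is Negative Binomial with variance T·α'·(β'+T)/β'² = 9·212·48/1521 = 10176/169.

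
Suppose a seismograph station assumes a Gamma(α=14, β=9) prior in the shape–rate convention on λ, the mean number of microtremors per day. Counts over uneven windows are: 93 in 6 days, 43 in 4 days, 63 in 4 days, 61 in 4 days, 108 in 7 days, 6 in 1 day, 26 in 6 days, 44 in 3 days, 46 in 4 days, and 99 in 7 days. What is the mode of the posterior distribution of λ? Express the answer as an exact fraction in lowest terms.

Total count: 93 + 43 + 63 + 61 + 108 + 6 + 26 + 44 + 46 + 99 = 589.
Total exposure: 6 + 4 + 4 + 4 + 7 + 1 + 6 + 3 + 4 + 7 = 46 days.
The Gamma prior is conjugate for the Poisson rate, so λ | data ~ Gamma(14+589, 9+46) = Gamma(603, 55).
Posterior mode = (α'−1)/β' = 602/55.

602/55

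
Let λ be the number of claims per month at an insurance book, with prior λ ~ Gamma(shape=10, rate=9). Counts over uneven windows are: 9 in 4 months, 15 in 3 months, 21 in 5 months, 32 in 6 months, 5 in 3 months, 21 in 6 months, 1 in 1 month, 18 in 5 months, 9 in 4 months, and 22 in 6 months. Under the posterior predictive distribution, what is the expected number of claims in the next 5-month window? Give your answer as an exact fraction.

Total count: 9 + 15 + 21 + 32 + 5 + 21 + 1 + 18 + 9 + 22 = 153.
Total exposure: 4 + 3 + 5 + 6 + 3 + 6 + 1 + 5 + 4 + 6 = 43 months.
Conjugate update: add total count to the shape and total exposure to the rate, giving Gamma(163, 52).
Predictive mean over a 5-month window = T·E[λ|data] = 5·163/52 = 815/52.

815/52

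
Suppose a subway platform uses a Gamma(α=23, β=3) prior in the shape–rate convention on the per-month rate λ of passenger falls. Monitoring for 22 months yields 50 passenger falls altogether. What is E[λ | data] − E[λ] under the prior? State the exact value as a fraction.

-356/75

Total count 50 over total exposure 22 months.
Gamma(α, β) with Poisson data over total exposure Σt gives posterior Gamma(α+Σx, β+Σt) = Gamma(73, 25).
Posterior mean = 73/25 = 73/25; prior mean = 23/3 = 23/3. Difference = 73/25 − 23/3 = -356/75.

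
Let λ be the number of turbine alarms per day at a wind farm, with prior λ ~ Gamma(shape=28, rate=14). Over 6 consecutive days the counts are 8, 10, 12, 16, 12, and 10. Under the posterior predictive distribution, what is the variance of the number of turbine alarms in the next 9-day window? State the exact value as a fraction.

Total count: 8 + 10 + 12 + 16 + 12 + 10 = 68.
Total exposure: 6 days.
By Gamma–Poisson conjugacy, the posterior is Gamma(α + Σx, β + Σt) = Gamma(28 + 68, 14 + 6) = Gamma(96, 20).
The posterior predictive for a window of length T is Negative Binomial with variance T·α'·(β'+T)/β'² = 9·96·29/400 = 1566/25.

1566/25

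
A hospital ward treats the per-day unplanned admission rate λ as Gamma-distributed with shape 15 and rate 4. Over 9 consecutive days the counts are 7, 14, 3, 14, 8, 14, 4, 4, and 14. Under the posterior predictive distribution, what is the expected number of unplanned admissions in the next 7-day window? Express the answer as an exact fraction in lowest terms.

Total count: 7 + 14 + 3 + 14 + 8 + 14 + 4 + 4 + 14 = 82.
Total exposure: 9 days.
The Gamma prior is conjugate for the Poisson rate, so λ | data ~ Gamma(15+82, 4+9) = Gamma(97, 13).
Predictive mean over a 7-day window = T·E[λ|data] = 7·97/13 = 679/13.

679/13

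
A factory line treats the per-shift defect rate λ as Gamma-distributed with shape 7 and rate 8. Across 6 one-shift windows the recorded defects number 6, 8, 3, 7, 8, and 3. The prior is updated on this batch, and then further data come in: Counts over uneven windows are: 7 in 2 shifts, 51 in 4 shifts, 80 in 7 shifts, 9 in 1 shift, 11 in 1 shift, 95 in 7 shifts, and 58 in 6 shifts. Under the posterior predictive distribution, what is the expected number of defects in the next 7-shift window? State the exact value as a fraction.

353/6

Total count: 6 + 8 + 3 + 7 + 8 + 3 = 35.
Total exposure: 6 shifts.
After the first batch: Gamma(7 + 35, 8 + 6) = Gamma(42, 14).
Total count: 7 + 51 + 80 + 9 + 11 + 95 + 58 = 311.
Total exposure: 2 + 4 + 7 + 1 + 1 + 7 + 6 = 28 shifts.
After the second batch: Gamma(42 + 311, 14 + 28) = Gamma(353, 42).
Predictive mean over a 7-shift window = T·E[λ|data] = 7·353/42 = 353/6.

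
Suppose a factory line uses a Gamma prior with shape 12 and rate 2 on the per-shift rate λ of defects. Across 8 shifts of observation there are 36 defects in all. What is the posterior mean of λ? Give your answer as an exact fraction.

Total count 36 over total exposure 8 shifts.
The Gamma prior is conjugate for the Poisson rate, so λ | data ~ Gamma(12+36, 2+8) = Gamma(48, 10).
Posterior mean = α'/β' = 48/10 = 24/5.

24/5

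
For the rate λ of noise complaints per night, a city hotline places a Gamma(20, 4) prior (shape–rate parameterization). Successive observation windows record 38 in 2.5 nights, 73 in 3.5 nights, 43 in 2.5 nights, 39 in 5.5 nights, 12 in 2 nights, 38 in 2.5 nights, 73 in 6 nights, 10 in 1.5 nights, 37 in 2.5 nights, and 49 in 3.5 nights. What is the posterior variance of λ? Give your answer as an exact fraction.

1/3

Total count: 38 + 73 + 43 + 39 + 12 + 38 + 73 + 10 + 37 + 49 = 412.
Total exposure: 2.5 + 3.5 + 2.5 + 5.5 + 2 + 2.5 + 6 + 1.5 + 2.5 + 3.5 = 32 nights.
By Gamma–Poisson conjugacy, the posterior is Gamma(α + Σx, β + Σt) = Gamma(20 + 412, 4 + 32) = Gamma(432, 36).
Posterior variance = α'/β'² = 432/1296 = 1/3.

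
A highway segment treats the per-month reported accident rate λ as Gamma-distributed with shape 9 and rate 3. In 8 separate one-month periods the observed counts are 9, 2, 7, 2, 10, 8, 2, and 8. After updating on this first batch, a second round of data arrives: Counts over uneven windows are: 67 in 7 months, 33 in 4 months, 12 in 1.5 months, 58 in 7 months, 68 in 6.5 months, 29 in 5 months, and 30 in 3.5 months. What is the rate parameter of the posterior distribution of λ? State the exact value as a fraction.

Total count: 9 + 2 + 7 + 2 + 10 + 8 + 2 + 8 = 48.
Total exposure: 8 months.
After the first batch: Gamma(9 + 48, 3 + 8) = Gamma(57, 11).
Total count: 67 + 33 + 12 + 58 + 68 + 29 + 30 = 297.
Total exposure: 7 + 4 + 1.5 + 7 + 6.5 + 5 + 3.5 = 34.5 months.
After the second batch: Gamma(57 + 297, 11 + 34.5) = Gamma(354, 91/2).

91/2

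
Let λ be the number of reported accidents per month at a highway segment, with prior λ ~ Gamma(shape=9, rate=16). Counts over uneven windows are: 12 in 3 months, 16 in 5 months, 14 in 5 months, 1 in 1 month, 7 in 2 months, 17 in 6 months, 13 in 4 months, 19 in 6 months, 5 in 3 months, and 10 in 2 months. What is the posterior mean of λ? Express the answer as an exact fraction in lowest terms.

Total count: 12 + 16 + 14 + 1 + 7 + 17 + 13 + 19 + 5 + 10 = 114.
Total exposure: 3 + 5 + 5 + 1 + 2 + 6 + 4 + 6 + 3 + 2 = 37 months.
Gamma(α, β) with Poisson data over total exposure Σt gives posterior Gamma(α+Σx, β+Σt) = Gamma(123, 53).
Posterior mean = α'/β' = 123/53.

123/53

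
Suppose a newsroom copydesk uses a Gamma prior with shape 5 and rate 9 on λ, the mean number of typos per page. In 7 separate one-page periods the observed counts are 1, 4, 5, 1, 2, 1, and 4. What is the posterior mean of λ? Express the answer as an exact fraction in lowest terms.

Total count: 1 + 4 + 5 + 1 + 2 + 1 + 4 = 18.
Total exposure: 7 pages.
By Gamma–Poisson conjugacy, the posterior is Gamma(α + Σx, β + Σt) = Gamma(5 + 18, 9 + 7) = Gamma(23, 16).
Posterior mean = α'/β' = 23/16.

23/16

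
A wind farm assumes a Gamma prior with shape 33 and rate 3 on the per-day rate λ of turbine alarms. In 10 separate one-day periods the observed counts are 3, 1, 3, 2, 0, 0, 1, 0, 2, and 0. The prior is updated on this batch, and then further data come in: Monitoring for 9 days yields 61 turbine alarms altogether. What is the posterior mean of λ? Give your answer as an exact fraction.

Total count: 3 + 1 + 3 + 2 + 0 + 0 + 1 + 0 + 2 + 0 = 12.
Total exposure: 10 days.
After the first batch: Gamma(33 + 12, 3 + 10) = Gamma(45, 13).
Total count 61 over total exposure 9 days.
After the second batch: Gamma(45 + 61, 13 + 9) = Gamma(106, 22).
Posterior mean = α'/β' = 106/22 = 53/11.

53/11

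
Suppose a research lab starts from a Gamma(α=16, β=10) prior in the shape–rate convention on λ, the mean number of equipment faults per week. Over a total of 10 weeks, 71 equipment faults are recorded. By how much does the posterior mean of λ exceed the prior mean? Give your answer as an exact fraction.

Total count 71 over total exposure 10 weeks.
The Gamma prior is conjugate for the Poisson rate, so λ | data ~ Gamma(16+71, 10+10) = Gamma(87, 20).
Posterior mean = 87/20 = 87/20; prior mean = 16/10 = 8/5. Difference = 87/20 − 8/5 = 11/4.

11/4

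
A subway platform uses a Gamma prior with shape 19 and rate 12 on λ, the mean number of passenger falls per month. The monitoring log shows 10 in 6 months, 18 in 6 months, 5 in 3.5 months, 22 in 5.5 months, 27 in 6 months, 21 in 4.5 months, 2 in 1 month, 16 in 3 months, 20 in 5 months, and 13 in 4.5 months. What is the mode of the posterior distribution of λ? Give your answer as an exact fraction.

Total count: 10 + 18 + 5 + 22 + 27 + 21 + 2 + 16 + 20 + 13 = 154.
Total exposure: 6 + 6 + 3.5 + 5.5 + 6 + 4.5 + 1 + 3 + 5 + 4.5 = 45 months.
Conjugate update: add total count to the shape and total exposure to the rate, giving Gamma(173, 57).
Posterior mode = (α'−1)/β' = 172/57.

172/57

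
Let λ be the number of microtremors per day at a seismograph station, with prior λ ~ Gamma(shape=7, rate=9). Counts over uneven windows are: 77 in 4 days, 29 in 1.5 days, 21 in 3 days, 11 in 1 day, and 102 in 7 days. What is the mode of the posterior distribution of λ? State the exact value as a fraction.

164/17

Total count: 77 + 29 + 21 + 11 + 102 = 240.
Total exposure: 4 + 1.5 + 3 + 1 + 7 = 16.5 days.
The Gamma prior is conjugate for the Poisson rate, so λ | data ~ Gamma(7+240, 9+16.5) = Gamma(247, 51/2).
Posterior mode = (α'−1)/β' = 246/(51/2) = 164/17.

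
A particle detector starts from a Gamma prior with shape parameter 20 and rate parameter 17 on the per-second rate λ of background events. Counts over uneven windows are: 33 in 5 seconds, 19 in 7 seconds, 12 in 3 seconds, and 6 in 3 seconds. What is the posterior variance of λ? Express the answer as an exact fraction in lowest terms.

Total count: 33 + 19 + 12 + 6 = 70.
Total exposure: 5 + 7 + 3 + 3 = 18 seconds.
Posterior: α' = 20 + 70 = 90, β' = 17 + 18 = 35.
Posterior variance = α'/β'² = 90/1225 = 18/245.

18/245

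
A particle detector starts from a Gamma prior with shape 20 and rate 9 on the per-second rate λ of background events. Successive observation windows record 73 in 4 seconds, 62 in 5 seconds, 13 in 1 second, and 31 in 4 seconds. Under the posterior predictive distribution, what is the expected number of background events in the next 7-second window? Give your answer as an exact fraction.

1393/23

Total count: 73 + 62 + 13 + 31 = 179.
Total exposure: 4 + 5 + 1 + 4 = 14 seconds.
Conjugate update: add total count to the shape and total exposure to the rate, giving Gamma(199, 23).
Predictive mean over a 7-second window = T·E[λ|data] = 7·199/23 = 1393/23.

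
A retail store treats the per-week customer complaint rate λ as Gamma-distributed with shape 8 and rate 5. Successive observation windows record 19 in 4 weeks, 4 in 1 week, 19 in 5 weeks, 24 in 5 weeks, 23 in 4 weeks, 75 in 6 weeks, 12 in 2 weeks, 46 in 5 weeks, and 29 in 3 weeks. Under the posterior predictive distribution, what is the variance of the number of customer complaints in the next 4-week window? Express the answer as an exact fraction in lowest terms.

2849/100

Total count: 19 + 4 + 19 + 24 + 23 + 75 + 12 + 46 + 29 = 251.
Total exposure: 4 + 1 + 5 + 5 + 4 + 6 + 2 + 5 + 3 = 35 weeks.
The Gamma prior is conjugate for the Poisson rate, so λ | data ~ Gamma(8+251, 5+35) = Gamma(259, 40).
The posterior predictive for a window of length T is Negative Binomial with variance T·α'·(β'+T)/β'² = 4·259·44/1600 = 2849/100.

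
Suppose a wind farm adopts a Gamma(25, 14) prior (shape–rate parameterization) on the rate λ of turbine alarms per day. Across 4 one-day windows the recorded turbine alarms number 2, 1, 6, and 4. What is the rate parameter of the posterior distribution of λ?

18

Total count: 2 + 1 + 6 + 4 = 13.
Total exposure: 4 days.
Conjugate update: add total count to the shape and total exposure to the rate, giving Gamma(38, 18).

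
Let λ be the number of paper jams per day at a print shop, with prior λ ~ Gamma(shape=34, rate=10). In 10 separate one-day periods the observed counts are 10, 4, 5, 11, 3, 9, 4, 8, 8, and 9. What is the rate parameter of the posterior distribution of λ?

Total count: 10 + 4 + 5 + 11 + 3 + 9 + 4 + 8 + 8 + 9 = 71.
Total exposure: 10 days.
By Gamma–Poisson conjugacy, the posterior is Gamma(α + Σx, β + Σt) = Gamma(34 + 71, 10 + 10) = Gamma(105, 20).

20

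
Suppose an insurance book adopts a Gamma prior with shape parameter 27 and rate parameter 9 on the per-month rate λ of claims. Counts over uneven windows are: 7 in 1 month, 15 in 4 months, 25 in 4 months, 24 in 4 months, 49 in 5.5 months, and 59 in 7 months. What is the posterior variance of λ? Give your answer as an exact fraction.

Total count: 7 + 15 + 25 + 24 + 49 + 59 = 179.
Total exposure: 1 + 4 + 4 + 4 + 5.5 + 7 = 25.5 months.
The Gamma prior is conjugate for the Poisson rate, so λ | data ~ Gamma(27+179, 9+25.5) = Gamma(206, 69/2).
Posterior variance = α'/β'² = 206/(4761/4) = 824/4761.

824/4761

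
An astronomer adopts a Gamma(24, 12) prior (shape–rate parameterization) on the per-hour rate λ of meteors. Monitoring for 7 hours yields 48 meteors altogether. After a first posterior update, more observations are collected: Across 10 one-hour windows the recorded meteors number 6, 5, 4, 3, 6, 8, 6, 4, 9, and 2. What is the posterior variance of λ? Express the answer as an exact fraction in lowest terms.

125/841

Total count 48 over total exposure 7 hours.
After the first batch: Gamma(24 + 48, 12 + 7) = Gamma(72, 19).
Total count: 6 + 5 + 4 + 3 + 6 + 8 + 6 + 4 + 9 + 2 = 53.
Total exposure: 10 hours.
After the second batch: Gamma(72 + 53, 19 + 10) = Gamma(125, 29).
Posterior variance = α'/β'² = 125/841.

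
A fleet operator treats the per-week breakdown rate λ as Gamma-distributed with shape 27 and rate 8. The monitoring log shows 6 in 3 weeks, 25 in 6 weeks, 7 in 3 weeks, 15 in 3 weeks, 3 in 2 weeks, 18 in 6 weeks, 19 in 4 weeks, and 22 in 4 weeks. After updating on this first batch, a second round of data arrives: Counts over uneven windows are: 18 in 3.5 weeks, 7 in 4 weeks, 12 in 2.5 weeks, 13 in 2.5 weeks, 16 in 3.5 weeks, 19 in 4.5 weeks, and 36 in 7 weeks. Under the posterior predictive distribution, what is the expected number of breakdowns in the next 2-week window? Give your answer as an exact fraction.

1052/133

Total count: 6 + 25 + 7 + 15 + 3 + 18 + 19 + 22 = 115.
Total exposure: 3 + 6 + 3 + 3 + 2 + 6 + 4 + 4 = 31 weeks.
After the first batch: Gamma(27 + 115, 8 + 31) = Gamma(142, 39).
Total count: 18 + 7 + 12 + 13 + 16 + 19 + 36 = 121.
Total exposure: 3.5 + 4 + 2.5 + 2.5 + 3.5 + 4.5 + 7 = 27.5 weeks.
After the second batch: Gamma(142 + 121, 39 + 27.5) = Gamma(263, 133/2).
Predictive mean over a 2-week window = T·E[λ|data] = 2·263/(133/2) = 1052/133.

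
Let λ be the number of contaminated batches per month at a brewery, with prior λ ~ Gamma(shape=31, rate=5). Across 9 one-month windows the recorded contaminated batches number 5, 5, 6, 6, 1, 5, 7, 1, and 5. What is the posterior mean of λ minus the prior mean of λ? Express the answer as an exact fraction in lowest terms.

Total count: 5 + 5 + 6 + 6 + 1 + 5 + 7 + 1 + 5 = 41.
Total exposure: 9 months.
By Gamma–Poisson conjugacy, the posterior is Gamma(α + Σx, β + Σt) = Gamma(31 + 41, 5 + 9) = Gamma(72, 14).
Posterior mean = 72/14 = 36/7; prior mean = 31/5 = 31/5. Difference = 36/7 − 31/5 = -37/35.

-37/35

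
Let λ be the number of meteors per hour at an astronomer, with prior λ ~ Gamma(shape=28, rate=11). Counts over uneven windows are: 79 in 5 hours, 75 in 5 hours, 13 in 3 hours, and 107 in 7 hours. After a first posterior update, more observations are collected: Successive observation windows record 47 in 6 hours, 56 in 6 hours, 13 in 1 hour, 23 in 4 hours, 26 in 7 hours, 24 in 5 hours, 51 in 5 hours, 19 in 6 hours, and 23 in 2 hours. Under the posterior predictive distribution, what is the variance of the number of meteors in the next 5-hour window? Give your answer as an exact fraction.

3120/73

Total count: 79 + 75 + 13 + 107 = 274.
Total exposure: 5 + 5 + 3 + 7 = 20 hours.
After the first batch: Gamma(28 + 274, 11 + 20) = Gamma(302, 31).
Total count: 47 + 56 + 13 + 23 + 26 + 24 + 51 + 19 + 23 = 282.
Total exposure: 6 + 6 + 1 + 4 + 7 + 5 + 5 + 6 + 2 = 42 hours.
After the second batch: Gamma(302 + 282, 31 + 42) = Gamma(584, 73).
The posterior predictive for a window of length T is Negative Binomial with variance T·α'·(β'+T)/β'² = 5·584·78/5329 = 3120/73.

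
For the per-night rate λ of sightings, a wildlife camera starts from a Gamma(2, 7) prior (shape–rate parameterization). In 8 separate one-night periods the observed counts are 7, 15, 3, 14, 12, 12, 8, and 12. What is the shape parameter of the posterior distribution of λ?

Total count: 7 + 15 + 3 + 14 + 12 + 12 + 8 + 12 = 83.
Total exposure: 8 nights.
The Gamma prior is conjugate for the Poisson rate, so λ | data ~ Gamma(2+83, 7+8) = Gamma(85, 15).

85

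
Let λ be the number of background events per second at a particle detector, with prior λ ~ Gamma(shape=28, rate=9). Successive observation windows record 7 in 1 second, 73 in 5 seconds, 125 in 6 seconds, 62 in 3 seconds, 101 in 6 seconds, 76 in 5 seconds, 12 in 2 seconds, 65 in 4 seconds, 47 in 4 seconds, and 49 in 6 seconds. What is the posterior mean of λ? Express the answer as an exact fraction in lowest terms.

Total count: 7 + 73 + 125 + 62 + 101 + 76 + 12 + 65 + 47 + 49 = 617.
Total exposure: 1 + 5 + 6 + 3 + 6 + 5 + 2 + 4 + 4 + 6 = 42 seconds.
Posterior: α' = 28 + 617 = 645, β' = 9 + 42 = 51.
Posterior mean = α'/β' = 645/51 = 215/17.

215/17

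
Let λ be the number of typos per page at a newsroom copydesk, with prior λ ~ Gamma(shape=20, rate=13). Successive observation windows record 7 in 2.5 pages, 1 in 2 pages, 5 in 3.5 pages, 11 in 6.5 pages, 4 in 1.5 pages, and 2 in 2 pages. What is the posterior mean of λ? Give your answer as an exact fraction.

Total count: 7 + 1 + 5 + 11 + 4 + 2 = 30.
Total exposure: 2.5 + 2 + 3.5 + 6.5 + 1.5 + 2 = 18 pages.
Gamma(α, β) with Poisson data over total exposure Σt gives posterior Gamma(α+Σx, β+Σt) = Gamma(50, 31).
Posterior mean = α'/β' = 50/31.

50/31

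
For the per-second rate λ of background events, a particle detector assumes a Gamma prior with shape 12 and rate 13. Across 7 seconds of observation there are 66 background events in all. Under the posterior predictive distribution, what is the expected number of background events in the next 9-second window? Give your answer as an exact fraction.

351/10

Total count 66 over total exposure 7 seconds.
The Gamma prior is conjugate for the Poisson rate, so λ | data ~ Gamma(12+66, 13+7) = Gamma(78, 20).
Predictive mean over a 9-second window = T·E[λ|data] = 9·78/20 = 351/10.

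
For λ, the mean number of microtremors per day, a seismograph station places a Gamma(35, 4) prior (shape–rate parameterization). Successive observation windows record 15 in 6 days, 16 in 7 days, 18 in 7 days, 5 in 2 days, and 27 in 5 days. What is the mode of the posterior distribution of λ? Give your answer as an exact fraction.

Total count: 15 + 16 + 18 + 5 + 27 = 81.
Total exposure: 6 + 7 + 7 + 2 + 5 = 27 days.
Gamma(α, β) with Poisson data over total exposure Σt gives posterior Gamma(α+Σx, β+Σt) = Gamma(116, 31).
Posterior mode = (α'−1)/β' = 115/31.

115/31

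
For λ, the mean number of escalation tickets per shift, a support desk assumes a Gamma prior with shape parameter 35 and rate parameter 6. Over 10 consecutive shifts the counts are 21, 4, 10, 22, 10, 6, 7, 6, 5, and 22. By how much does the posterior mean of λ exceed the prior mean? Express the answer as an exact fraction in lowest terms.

Total count: 21 + 4 + 10 + 22 + 10 + 6 + 7 + 6 + 5 + 22 = 113.
Total exposure: 10 shifts.
Gamma(α, β) with Poisson data over total exposure Σt gives posterior Gamma(α+Σx, β+Σt) = Gamma(148, 16).
Posterior mean = 148/16 = 37/4; prior mean = 35/6 = 35/6. Difference = 37/4 − 35/6 = 41/12.

41/12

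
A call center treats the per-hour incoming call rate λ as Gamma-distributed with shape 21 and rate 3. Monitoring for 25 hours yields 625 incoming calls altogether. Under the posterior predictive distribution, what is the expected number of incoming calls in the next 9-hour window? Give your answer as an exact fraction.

Total count 625 over total exposure 25 hours.
Posterior: α' = 21 + 625 = 646, β' = 3 + 25 = 28.
Predictive mean over a 9-hour window = T·E[λ|data] = 9·646/28 = 2907/14.

2907/14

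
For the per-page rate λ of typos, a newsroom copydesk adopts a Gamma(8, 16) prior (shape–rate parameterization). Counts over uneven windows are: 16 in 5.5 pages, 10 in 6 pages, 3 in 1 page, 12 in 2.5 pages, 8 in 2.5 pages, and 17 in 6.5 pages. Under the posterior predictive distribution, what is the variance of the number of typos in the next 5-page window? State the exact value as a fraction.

Total count: 16 + 10 + 3 + 12 + 8 + 17 = 66.
Total exposure: 5.5 + 6 + 1 + 2.5 + 2.5 + 6.5 = 24 pages.
Conjugate update: add total count to the shape and total exposure to the rate, giving Gamma(74, 40).
The posterior predictive for a window of length T is Negative Binomial with variance T·α'·(β'+T)/β'² = 5·74·45/1600 = 333/32.

333/32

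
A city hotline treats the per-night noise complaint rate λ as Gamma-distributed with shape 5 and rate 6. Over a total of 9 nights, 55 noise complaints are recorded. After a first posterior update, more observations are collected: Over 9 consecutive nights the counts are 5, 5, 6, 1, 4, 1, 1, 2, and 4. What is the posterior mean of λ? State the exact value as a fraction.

Total count 55 over total exposure 9 nights.
After the first batch: Gamma(5 + 55, 6 + 9) = Gamma(60, 15).
Total count: 5 + 5 + 6 + 1 + 4 + 1 + 1 + 2 + 4 = 29.
Total exposure: 9 nights.
After the second batch: Gamma(60 + 29, 15 + 9) = Gamma(89, 24).
Posterior mean = α'/β' = 89/24.

89/24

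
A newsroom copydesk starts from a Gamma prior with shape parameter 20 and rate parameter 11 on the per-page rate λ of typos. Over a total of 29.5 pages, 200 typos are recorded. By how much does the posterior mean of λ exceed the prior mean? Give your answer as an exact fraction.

3220/891

Total count 200 over total exposure 29.5 pages.
Gamma(α, β) with Poisson data over total exposure Σt gives posterior Gamma(α+Σx, β+Σt) = Gamma(220, 81/2).
Posterior mean = 220/(81/2) = 440/81; prior mean = 20/11 = 20/11. Difference = 440/81 − 20/11 = 3220/891.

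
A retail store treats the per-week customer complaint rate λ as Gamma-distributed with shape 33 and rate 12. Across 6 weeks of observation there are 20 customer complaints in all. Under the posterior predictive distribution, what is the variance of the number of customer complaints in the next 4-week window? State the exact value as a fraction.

Total count 20 over total exposure 6 weeks.
The Gamma prior is conjugate for the Poisson rate, so λ | data ~ Gamma(33+20, 12+6) = Gamma(53, 18).
The posterior predictive for a window of length T is Negative Binomial with variance T·α'·(β'+T)/β'² = 4·53·22/324 = 1166/81.

1166/81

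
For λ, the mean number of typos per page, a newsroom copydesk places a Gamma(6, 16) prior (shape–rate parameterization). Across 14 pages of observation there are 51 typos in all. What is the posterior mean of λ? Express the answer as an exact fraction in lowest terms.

19/10

Total count 51 over total exposure 14 pages.
Gamma(α, β) with Poisson data over total exposure Σt gives posterior Gamma(α+Σx, β+Σt) = Gamma(57, 30).
Posterior mean = α'/β' = 57/30 = 19/10.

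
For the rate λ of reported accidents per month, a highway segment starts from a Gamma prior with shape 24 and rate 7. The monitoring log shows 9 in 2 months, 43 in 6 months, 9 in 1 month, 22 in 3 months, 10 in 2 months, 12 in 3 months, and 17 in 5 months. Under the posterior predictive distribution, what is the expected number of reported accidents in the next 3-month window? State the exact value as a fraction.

Total count: 9 + 43 + 9 + 22 + 10 + 12 + 17 = 122.
Total exposure: 2 + 6 + 1 + 3 + 2 + 3 + 5 = 22 months.
By Gamma–Poisson conjugacy, the posterior is Gamma(α + Σx, β + Σt) = Gamma(24 + 122, 7 + 22) = Gamma(146, 29).
Predictive mean over a 3-month window = T·E[λ|data] = 3·146/29 = 438/29.

438/29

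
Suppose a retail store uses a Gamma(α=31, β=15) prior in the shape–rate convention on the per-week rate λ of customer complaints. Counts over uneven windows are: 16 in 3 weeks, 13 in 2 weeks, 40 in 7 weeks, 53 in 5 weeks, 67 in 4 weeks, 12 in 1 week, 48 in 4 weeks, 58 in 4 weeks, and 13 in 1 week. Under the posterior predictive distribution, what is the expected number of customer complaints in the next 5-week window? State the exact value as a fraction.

Total count: 16 + 13 + 40 + 53 + 67 + 12 + 48 + 58 + 13 = 320.
Total exposure: 3 + 2 + 7 + 5 + 4 + 1 + 4 + 4 + 1 = 31 weeks.
Posterior: α' = 31 + 320 = 351, β' = 15 + 31 = 46.
Predictive mean over a 5-week window = T·E[λ|data] = 5·351/46 = 1755/46.

1755/46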